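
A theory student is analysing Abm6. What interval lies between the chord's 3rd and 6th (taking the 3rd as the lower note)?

augmented 4th

Spelling the chord: Ab Cb Eb F.
3rd = Cb; 6th = F.
From Cb to F: 6 semitones over a fourth = augmented.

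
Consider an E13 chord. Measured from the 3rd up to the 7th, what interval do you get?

diminished fifth

Spelling the chord: E–G#–B–D–F#–C#.
That puts G# below D.
From G# to D: 6 semitones over a fifth = diminished.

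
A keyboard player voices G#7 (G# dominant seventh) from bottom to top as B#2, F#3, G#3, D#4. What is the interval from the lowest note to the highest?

m10

The outer voices are B#2 and D#4.
B# up to D# is 15 semitones, a half step narrower than a major tenth, so the interval is minor.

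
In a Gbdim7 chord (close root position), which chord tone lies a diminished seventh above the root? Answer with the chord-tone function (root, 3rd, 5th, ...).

7th

The chord tones of Gb°7 are Gb, Bbb, Dbb, Fbb.
The root is Gb. A diminished seventh above Gb is Fbb.
Fbb is the chord's 7th.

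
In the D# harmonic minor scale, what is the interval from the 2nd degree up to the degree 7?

major sixth

The scale runs D# E# F# G# A# B C##.
That puts E# below C##.
Counting 6 letters and 9 half steps from E# gives a major sixth.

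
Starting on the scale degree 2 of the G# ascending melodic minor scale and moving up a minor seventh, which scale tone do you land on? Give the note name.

G#

The scale is G# A# B C# D# E# F##.
The scale degree 2 is A#; a minor seventh above that is G# — scale degree 1.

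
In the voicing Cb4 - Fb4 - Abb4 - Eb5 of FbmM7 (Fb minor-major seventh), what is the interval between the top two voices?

augmented 5th

Those voices are Abb4 and Eb5.
5 letter names make it a fifth; at 8 semitones (a half step wider than perfect) the quality is augmented.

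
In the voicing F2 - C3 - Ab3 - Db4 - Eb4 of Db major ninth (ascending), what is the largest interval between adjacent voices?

Adjacent intervals: F2→C3 = perfect fifth; C3→Ab3 = minor sixth; Ab3→Db4 = perfect fourth; Db4→Eb4 = major second.
The largest is C3 to Ab3, a minor sixth (8 semitones).

minor 6th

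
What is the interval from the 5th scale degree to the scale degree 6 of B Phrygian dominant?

minor second

Spelling B Phrygian dominant: B C D♯ E F♯ G A.
So we need the interval from F♯ up to G.
2 letter names make it a second; at 1 semitone (a half step narrower than major) the quality is minor.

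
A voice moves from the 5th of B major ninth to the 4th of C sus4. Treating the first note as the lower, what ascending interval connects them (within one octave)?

diminished octave

The 5th of B major ninth is F#; the 4th of C sus4 is F.
8 letter names make it an octave; at 11 semitones (a half step narrower than perfect) the quality is diminished.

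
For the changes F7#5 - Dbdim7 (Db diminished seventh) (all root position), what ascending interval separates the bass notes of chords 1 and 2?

minor 6th

The roots are F and Db.
F up to Db is 8 semitones, a half step narrower than a major sixth, so the interval is minor.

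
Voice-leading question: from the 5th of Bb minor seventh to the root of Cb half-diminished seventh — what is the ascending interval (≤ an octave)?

The 5th of Bb minor seventh is F; the root of Cb half-diminished seventh is Cb.
F up to Cb is 6 semitones, a half step narrower than a perfect fifth, so the interval is diminished.

diminished fifth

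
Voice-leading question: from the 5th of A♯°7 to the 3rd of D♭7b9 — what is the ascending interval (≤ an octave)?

m2

The 5th of A♯°7 is E; the 3rd of D♭7b9 is F.
2 letter names make it a second; at 1 semitone (a half step narrower than major) the quality is minor.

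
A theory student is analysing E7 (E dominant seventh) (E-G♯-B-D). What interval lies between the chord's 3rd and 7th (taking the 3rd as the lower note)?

d5

So we need the interval from G♯ up to D.
5 letter names make it a fifth; at 6 semitones (a half step narrower than perfect) the quality is diminished.
That tritone between 3rd and 7th is what gives the dominant seventh its pull toward resolution.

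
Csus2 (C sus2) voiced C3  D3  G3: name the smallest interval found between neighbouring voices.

Adjacent intervals: C3→D3 = major second; D3→G3 = perfect fourth.
The smallest is C3 to D3, a major second (2 semitones).

major second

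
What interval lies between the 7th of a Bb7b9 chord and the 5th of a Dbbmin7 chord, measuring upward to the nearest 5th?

diminished 8th

The 7th of Bb7b9 is Ab; the 5th of Dbbmin7 is Abb.
From Ab to Abb: 11 semitones over an octave = diminished.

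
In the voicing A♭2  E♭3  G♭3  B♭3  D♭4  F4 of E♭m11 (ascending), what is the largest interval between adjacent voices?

P5

Adjacent intervals: A♭2→E♭3 = perfect fifth; E♭3→G♭3 = minor third; G♭3→B♭3 = major third; B♭3→D♭4 = minor third; D♭4→F4 = major third.
The largest is A♭2 to E♭3, a perfect fifth (7 semitones).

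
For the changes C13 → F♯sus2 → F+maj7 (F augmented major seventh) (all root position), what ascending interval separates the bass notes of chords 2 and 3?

diminished octave

The roots are F♯ and F.
From F♯ to F: 11 semitones over an octave = diminished.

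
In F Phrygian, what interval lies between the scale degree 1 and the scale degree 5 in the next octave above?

perfect twelfth

The scale runs F Gb Ab Bb C Db Eb.
Scale degree 1 = F; scale degree 5 (up an octave) = C.
F up to C spans 12 letter names and 19 semitones — a perfect twelfth.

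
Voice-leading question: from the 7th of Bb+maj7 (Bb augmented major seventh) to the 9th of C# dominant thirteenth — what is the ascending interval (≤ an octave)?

The 7th of Bb+maj7 (Bb augmented major seventh) is A; the 9th of C# dominant thirteenth is D#.
A up to D# is 6 semitones, a half step wider than a perfect fourth, so the interval is augmented.

augmented 4th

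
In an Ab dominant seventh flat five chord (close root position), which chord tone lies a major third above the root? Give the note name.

C

Ab dominant seventh flat five: Ab-C-Ebb-Gb.
The root is Ab. A major third above Ab is C.
C is the chord's 3rd.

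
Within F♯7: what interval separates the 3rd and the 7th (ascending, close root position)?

The chord tones of F♯7 (F♯ dominant seventh) are F♯–A♯–C♯–E.
3rd = A♯; 7th = E.
5 letter names make it a fifth; at 6 semitones (a half step narrower than perfect) the quality is diminished.
That tritone between 3rd and 7th is what gives the dominant seventh its pull toward resolution.

diminished 5th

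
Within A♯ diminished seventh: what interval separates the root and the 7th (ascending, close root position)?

Spelling the chord: A♯, C♯, E, G.
So we need the interval from A♯ up to G.
7 letter names make it a seventh; at 9 semitones (a whole step narrower than major) the quality is diminished.

diminished seventh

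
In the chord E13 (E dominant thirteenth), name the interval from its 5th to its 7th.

minor third

E13 (E dominant thirteenth): E–G#–B–D–F#–C#.
That puts B below D.
3 letter names make it a third; at 3 semitones (a half step narrower than major) the quality is minor.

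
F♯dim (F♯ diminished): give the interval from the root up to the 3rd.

F♯ diminished: F♯-A-C.
So we need the interval from F♯ up to A.
F♯ up to A is 3 semitones, a half step narrower than a major third, so the interval is minor.

minor 3rd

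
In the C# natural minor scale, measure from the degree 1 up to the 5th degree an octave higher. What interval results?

P12

The scale runs C# D# E F# G# A B.
Degree 1 = C#; 5th degree (up an octave) = G#.
From C# to G# is 19 semitones, exactly the perfect twelfth.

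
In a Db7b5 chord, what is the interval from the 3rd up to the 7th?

d5

Spelling the chord: Db F Abb Cb.
3rd = F; 7th = Cb.
From F to Cb: 6 semitones over a fifth = diminished.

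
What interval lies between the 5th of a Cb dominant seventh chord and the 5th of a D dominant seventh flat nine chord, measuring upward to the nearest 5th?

Cb dominant seventh has Gb as its 5th, and D dominant seventh flat nine has A as its 5th.
From Gb to A: 3 semitones over a second = augmented.

augmented second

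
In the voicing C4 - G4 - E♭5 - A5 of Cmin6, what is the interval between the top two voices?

augmented 4th

Those voices are E♭5 and A5.
From E♭ to A: 6 semitones over a fourth = augmented.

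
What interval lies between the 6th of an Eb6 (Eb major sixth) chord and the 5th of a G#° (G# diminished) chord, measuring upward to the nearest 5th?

Eb6 (Eb major sixth) has C as its 6th, and G#° (G# diminished) has D as its 5th.
C up to D spans 2 letter names and 2 semitones — a major second.

major second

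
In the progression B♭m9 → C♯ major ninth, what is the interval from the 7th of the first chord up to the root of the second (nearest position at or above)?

augmented third

The 7th of B♭m9 is A♭; the root of C♯ major ninth is C♯.
3 letter names make it a third; at 5 semitones (a half step wider than major) the quality is augmented.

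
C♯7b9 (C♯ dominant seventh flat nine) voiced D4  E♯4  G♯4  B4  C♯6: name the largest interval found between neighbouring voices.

Adjacent intervals: D4→E♯4 = augmented second; E♯4→G♯4 = minor third; G♯4→B4 = minor third; B4→C♯6 = major ninth.
The largest is B4 to C♯6, a major ninth (14 semitones).

M9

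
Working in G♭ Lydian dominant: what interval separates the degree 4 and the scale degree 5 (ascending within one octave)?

minor second

The scale runs G♭ A♭ B♭ C D♭ E♭ F♭.
That puts C below D♭.
2 letter names make it a second; at 1 semitone (a half step narrower than major) the quality is minor.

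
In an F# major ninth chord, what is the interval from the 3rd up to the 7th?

perfect 5th

Spelling the chord: F#-A#-C#-E#-G#.
The 3rd is A# and the 7th is E#.
Counting 5 letters and 7 half steps from A# gives a perfect fifth.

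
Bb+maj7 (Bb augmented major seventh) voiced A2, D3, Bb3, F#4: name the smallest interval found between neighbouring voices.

Adjacent intervals: A2→D3 = perfect fourth; D3→Bb3 = minor sixth; Bb3→F#4 = augmented fifth.
The smallest is A2 to D3, a perfect fourth (5 semitones).

P4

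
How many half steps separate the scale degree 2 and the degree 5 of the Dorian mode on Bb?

5

The scale is Bb C Db Eb F G Ab.
C up to F is a perfect fourth — 5 semitones.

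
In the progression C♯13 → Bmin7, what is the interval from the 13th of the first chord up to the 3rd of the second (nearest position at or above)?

C♯13 has A♯ as its 13th, and Bmin7 has D as its 3rd.
From A♯ to D: 4 semitones over a fourth = diminished.

diminished fourth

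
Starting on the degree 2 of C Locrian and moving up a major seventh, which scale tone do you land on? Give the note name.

The scale is C Db Eb F Gb Ab Bb.
The degree 2 is Db; a major seventh above that is C — scale degree 1.

C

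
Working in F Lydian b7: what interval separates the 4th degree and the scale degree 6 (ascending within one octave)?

minor third

F lydian dominant: F G A B C D Eb.
4th degree = B; 6th scale degree = D.
B up to D is 3 semitones, a half step narrower than a major third, so the interval is minor.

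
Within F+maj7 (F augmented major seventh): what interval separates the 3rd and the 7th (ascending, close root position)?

Spelling the chord: F-A-C♯-E.
3rd = A; 7th = E.
A up to E spans 5 letter names and 7 semitones — a perfect fifth.

perfect fifth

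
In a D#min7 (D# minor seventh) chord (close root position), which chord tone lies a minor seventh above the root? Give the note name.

D#min7 is spelled D# F# A# C#.
The root is D#. A minor seventh above D# is C#.
C# is the chord's 7th.

C#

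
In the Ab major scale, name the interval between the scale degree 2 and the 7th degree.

major sixth

The scale runs Ab Bb C Db Eb F G.
Scale degree 2 = Bb; scale degree 7 = G.
From Bb to G is 9 semitones, exactly the major sixth.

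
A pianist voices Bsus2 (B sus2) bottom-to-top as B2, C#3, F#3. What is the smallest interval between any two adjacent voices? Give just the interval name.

Adjacent intervals: B2→C#3 = major second; C#3→F#3 = perfect fourth.
The smallest is B2 to C#3, a major second (2 semitones).

major second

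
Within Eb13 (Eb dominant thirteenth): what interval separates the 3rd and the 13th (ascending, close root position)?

Eb13 is spelled Eb–G–Bb–Db–F–C.
So we need the interval from G up to C.
Counting 11 letters and 17 half steps from G gives a perfect eleventh.

perfect 11th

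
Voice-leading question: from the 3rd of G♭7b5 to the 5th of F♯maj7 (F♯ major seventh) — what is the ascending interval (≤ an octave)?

G♭7b5 has B♭ as its 3rd, and F♯maj7 (F♯ major seventh) has C♯ as its 5th.
From B♭ to C♯: 3 semitones over a second = augmented.

augmented 2nd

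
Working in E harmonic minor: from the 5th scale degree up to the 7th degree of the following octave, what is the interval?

major 10th

The scale runs E F# G A B C D#.
The 5th scale degree is B and the 7th scale degree (up an octave) is D#.
Counting 10 letters and 16 half steps from B gives a major tenth.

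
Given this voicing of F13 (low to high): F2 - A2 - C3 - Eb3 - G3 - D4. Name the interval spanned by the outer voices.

major thirteenth

The outer voices are F2 and D4.
F up to D spans 13 letter names and 21 semitones — a major thirteenth.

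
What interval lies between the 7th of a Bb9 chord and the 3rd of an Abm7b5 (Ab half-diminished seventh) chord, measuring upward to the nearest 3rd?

The 7th of Bb9 is Ab; the 3rd of Abm7b5 (Ab half-diminished seventh) is Cb.
3 letter names make it a third; at 3 semitones (a half step narrower than major) the quality is minor.

m3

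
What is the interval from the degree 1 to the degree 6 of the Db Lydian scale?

major 6th

The scale runs Db Eb F G Ab Bb C.
Degree 1 = Db; 6th degree = Bb.
Db up to Bb spans 6 letter names and 9 semitones — a major sixth.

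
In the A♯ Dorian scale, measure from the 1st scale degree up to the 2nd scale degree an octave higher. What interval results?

A♯ dorian: A♯ B♯ C♯ D♯ E♯ F𝄪 G♯.
That puts A♯ below B♯.
From A♯ to B♯ is 14 semitones, exactly the major ninth.

major ninth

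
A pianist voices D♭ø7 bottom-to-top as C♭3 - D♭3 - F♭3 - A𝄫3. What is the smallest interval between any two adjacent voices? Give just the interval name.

Adjacent intervals: C♭3→D♭3 = major second; D♭3→F♭3 = minor third; F♭3→A𝄫3 = minor third.
The smallest is C♭3 to D♭3, a major second (2 semitones).

major 2nd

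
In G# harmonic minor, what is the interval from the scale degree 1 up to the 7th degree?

major seventh

G# harmonic minor: G# A# B C# D# E F##.
Scale degree 1 = G#; 7th degree = F##.
From G# to F## is 11 semitones, exactly the major seventh.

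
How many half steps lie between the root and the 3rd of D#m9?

3

The chord tones of D#m9 are D#, F#, A#, C#, E#.
D# to F# is a minor third: 3 semitones.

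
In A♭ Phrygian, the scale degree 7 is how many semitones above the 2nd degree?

The scale is A♭ B𝄫 C♭ D♭ E♭ F♭ G♭.
B𝄫 up to G♭ is a major sixth — 9 semitones.

9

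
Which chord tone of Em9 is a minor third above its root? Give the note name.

G

Em9 (E minor ninth) is spelled E G B D F♯.
The root is E. A minor third above E is G.
G is the chord's 3rd.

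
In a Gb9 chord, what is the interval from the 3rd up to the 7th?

diminished fifth

The chord tones of Gb9 are Gb Bb Db Fb Ab.
The 3rd is Bb and the 7th is Fb.
From Bb to Fb: 6 semitones over a fifth = diminished.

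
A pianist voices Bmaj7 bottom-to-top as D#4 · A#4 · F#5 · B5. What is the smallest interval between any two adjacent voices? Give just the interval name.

Adjacent intervals: D#4→A#4 = perfect fifth; A#4→F#5 = minor sixth; F#5→B5 = perfect fourth.
The smallest is F#5 to B5, a perfect fourth (5 semitones).

perfect fourth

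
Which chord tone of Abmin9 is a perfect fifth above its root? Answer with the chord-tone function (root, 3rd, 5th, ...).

Abmin9 is spelled Ab, Cb, Eb, Gb, Bb.
The root is Ab. A perfect fifth above Ab is Eb.
Eb is the chord's 5th.

5th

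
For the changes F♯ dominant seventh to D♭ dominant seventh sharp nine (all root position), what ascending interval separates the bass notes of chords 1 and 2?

The roots are F♯ and D♭.
6 letter names make it a sixth; at 7 semitones (a whole step narrower than major) the quality is diminished.

diminished 6th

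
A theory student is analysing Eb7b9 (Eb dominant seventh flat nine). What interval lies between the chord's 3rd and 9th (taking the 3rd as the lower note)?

diminished seventh

The chord tones of Eb7b9 (Eb dominant seventh flat nine) are Eb–G–Bb–Db–Fb.
3rd = G; 9th = Fb.
7 letter names make it a seventh; at 9 semitones (a whole step narrower than major) the quality is diminished.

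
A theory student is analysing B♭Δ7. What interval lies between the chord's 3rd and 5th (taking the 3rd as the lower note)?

minor third

Spelling the chord: B♭ D F A.
So we need the interval from D up to F.
3 letter names make it a third; at 3 semitones (a half step narrower than major) the quality is minor.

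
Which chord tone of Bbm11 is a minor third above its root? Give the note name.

Db

Spelling the chord: Bb Db F Ab C Eb.
The root is Bb. A minor third above Bb is Db.
Db is the chord's 3rd.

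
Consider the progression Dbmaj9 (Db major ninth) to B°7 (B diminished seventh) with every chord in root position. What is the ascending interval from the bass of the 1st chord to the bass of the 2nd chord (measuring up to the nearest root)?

A6

The roots are Db and B.
From Db to B: 10 semitones over a sixth = augmented.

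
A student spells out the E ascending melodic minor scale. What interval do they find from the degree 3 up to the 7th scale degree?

Spelling the E ascending melodic minor scale: E F# G A B C# D#.
Degree 3 = G; 7th scale degree = D#.
5 letter names make it a fifth; at 8 semitones (a half step wider than perfect) the quality is augmented.

augmented fifth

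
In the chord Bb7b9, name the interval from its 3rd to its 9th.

Bb7b9: Bb-D-F-Ab-Cb.
The 3rd is D and the 9th is Cb.
7 letter names make it a seventh; at 9 semitones (a whole step narrower than major) the quality is diminished.

diminished seventh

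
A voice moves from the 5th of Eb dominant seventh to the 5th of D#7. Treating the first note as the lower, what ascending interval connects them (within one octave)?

Eb dominant seventh has Bb as its 5th, and D#7 has A# as its 5th.
7 letter names make it a seventh; at 12 semitones (a half step wider than major) the quality is augmented.

augmented seventh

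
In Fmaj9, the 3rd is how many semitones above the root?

4

Fmaj9 is spelled F-A-C-E-G.
F to A is a major third: 4 semitones.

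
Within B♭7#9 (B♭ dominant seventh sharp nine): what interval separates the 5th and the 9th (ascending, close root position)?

The chord tones of B♭7#9 are B♭–D–F–A♭–C♯.
That puts F below C♯.
5 letter names make it a fifth; at 8 semitones (a half step wider than perfect) the quality is augmented.

augmented fifth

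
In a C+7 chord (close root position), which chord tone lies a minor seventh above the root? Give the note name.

C+7 is spelled C–E–G#–Bb.
The root is C. A minor seventh above C is Bb.
Bb is the chord's 7th.

Bb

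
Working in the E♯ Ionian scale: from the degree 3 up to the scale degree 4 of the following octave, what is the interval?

Spelling the E♯ Ionian scale: E♯ F𝄪 G𝄪 A♯ B♯ C𝄪 D𝄪.
So we need the interval from G𝄪 up to A♯.
From G𝄪 to A♯: 13 semitones over a ninth = minor.

minor ninth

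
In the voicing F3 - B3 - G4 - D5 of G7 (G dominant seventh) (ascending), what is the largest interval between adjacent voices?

minor sixth

Adjacent intervals: F3→B3 = augmented fourth; B3→G4 = minor sixth; G4→D5 = perfect fifth.
The largest is B3 to G4, a minor sixth (8 semitones).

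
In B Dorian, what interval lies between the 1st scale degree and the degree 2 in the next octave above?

B dorian: B C# D E F# G# A.
That puts B below C#.
From B to C# is 14 semitones, exactly the major ninth.

major ninth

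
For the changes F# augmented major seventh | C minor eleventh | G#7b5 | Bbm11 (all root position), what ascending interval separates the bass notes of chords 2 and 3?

augmented fifth

The roots are C and G#.
C up to G# is 8 semitones, a half step wider than a perfect fifth, so the interval is augmented.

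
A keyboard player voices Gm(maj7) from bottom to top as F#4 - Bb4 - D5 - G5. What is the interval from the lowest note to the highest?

The outer voices are F#4 and G5.
From F# to G: 13 semitones over a ninth = minor.

minor 9th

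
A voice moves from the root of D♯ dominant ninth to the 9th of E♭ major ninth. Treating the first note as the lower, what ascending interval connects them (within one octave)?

diminished third

D♯ dominant ninth has D♯ as its root, and E♭ major ninth has F as its 9th.
From D♯ to F: 2 semitones over a third = diminished.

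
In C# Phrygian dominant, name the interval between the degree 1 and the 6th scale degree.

minor sixth

Spelling C# Phrygian dominant: C# D E# F# G# A B.
That puts C# below A.
From C# to A: 8 semitones over a sixth = minor.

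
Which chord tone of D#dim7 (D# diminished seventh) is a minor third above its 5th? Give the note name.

C

Spelling the chord: D#, F#, A, C.
The 5th is A. A minor third above A is C.
C is the chord's 7th.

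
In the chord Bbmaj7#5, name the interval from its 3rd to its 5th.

major third

Spelling the chord: Bb D F# A.
The 3rd is D and the 5th is F#.
Counting 3 letters and 4 half steps from D gives a major third.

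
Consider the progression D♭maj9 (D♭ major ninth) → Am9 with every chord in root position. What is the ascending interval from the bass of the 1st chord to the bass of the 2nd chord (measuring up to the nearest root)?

The roots are D♭ and A.
From D♭ to A: 8 semitones over a fifth = augmented.

augmented 5th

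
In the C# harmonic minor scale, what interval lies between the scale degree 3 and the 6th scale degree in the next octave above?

perfect 11th

C# harmonic minor: C# D# E F# G# A B#.
So we need the interval from E up to A.
E up to A spans 11 letter names and 17 semitones — a perfect eleventh.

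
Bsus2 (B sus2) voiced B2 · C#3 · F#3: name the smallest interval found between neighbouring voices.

major 2nd

Adjacent intervals: B2→C#3 = major second; C#3→F#3 = perfect fourth.
The smallest is B2 to C#3, a major second (2 semitones).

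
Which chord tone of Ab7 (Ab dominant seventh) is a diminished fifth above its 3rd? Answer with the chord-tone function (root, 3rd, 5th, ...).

7th

Spelling the chord: Ab-C-Eb-Gb.
The 3rd is C. A diminished fifth above C is Gb.
Gb is the chord's 7th.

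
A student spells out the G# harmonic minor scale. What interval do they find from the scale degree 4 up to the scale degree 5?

major second

The scale runs G# A# B C# D# E F##.
The scale degree 4 is C# and the 5th scale degree is D#.
From C# to D# is 2 semitones, exactly the major second.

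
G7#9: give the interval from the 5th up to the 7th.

G dominant seventh sharp nine: G-B-D-F-A♯.
The 5th is D and the 7th is F.
3 letter names make it a third; at 3 semitones (a half step narrower than major) the quality is minor.

minor third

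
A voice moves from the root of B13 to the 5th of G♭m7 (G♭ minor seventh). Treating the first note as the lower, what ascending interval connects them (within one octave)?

diminished third

B13 has B as its root, and G♭m7 (G♭ minor seventh) has D♭ as its 5th.
B up to D♭ is 2 semitones, a whole step narrower than a major third, so the interval is diminished.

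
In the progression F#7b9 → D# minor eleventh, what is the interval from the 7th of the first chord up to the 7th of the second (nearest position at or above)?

F#7b9 has E as its 7th, and D# minor eleventh has C# as its 7th.
Counting 6 letters and 9 half steps from E gives a major sixth.

major sixth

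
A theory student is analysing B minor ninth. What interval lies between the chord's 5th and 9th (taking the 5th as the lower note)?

Spelling the chord: B, D, F♯, A, C♯.
The 5th is F♯ and the 9th is C♯.
F♯ up to C♯ spans 5 letter names and 7 semitones — a perfect fifth.

perfect fifth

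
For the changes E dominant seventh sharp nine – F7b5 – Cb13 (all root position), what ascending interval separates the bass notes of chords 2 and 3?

The roots are F and Cb.
F up to Cb is 6 semitones, a half step narrower than a perfect fifth, so the interval is diminished.

diminished 5th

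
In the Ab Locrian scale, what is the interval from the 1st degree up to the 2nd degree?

minor second

Spelling the Ab Locrian scale: Ab Bbb Cb Db Ebb Fb Gb.
1st degree = Ab; 2nd scale degree = Bbb.
2 letter names make it a second; at 1 semitone (a half step narrower than major) the quality is minor.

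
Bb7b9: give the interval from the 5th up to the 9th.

Spelling the chord: Bb, D, F, Ab, Cb.
The 5th is F and the 9th is Cb.
5 letter names make it a fifth; at 6 semitones (a half step narrower than perfect) the quality is diminished.

d5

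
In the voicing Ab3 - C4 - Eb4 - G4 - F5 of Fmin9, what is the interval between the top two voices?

Those voices are G4 and F5.
G up to F is 10 semitones, a half step narrower than a major seventh, so the interval is minor.

minor seventh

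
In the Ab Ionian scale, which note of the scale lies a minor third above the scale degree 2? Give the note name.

The scale is Ab Bb C Db Eb F G.
The scale degree 2 is Bb; a minor third above that is Db — scale degree 4.

Db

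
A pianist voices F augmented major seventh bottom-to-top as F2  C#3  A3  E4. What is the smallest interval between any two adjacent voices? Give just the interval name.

P5

Adjacent intervals: F2→C#3 = augmented fifth; C#3→A3 = minor sixth; A3→E4 = perfect fifth.
The smallest is A3 to E4, a perfect fifth (7 semitones).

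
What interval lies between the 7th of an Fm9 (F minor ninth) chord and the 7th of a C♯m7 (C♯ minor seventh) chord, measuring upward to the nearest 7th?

The 7th of Fm9 (F minor ninth) is E♭; the 7th of C♯m7 (C♯ minor seventh) is B.
E♭ up to B is 8 semitones, a half step wider than a perfect fifth, so the interval is augmented.

augmented fifth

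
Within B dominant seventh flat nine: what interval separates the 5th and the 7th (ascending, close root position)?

Spelling the chord: B D♯ F♯ A C.
That puts F♯ below A.
3 letter names make it a third; at 3 semitones (a half step narrower than major) the quality is minor.

m3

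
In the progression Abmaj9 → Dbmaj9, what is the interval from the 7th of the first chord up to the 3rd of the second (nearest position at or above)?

Abmaj9 has G as its 7th, and Dbmaj9 has F as its 3rd.
From G to F: 10 semitones over a seventh = minor.

minor seventh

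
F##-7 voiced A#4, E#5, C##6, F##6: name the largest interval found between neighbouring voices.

Adjacent intervals: A#4→E#5 = perfect fifth; E#5→C##6 = major sixth; C##6→F##6 = perfect fourth.
The largest is E#5 to C##6, a major sixth (9 semitones).

major sixth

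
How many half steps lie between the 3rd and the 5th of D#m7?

D# minor seventh is spelled D# F# A# C#.
F# to A# is a major third: 4 semitones.

4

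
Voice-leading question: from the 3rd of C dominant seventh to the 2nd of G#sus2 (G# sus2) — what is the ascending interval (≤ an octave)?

The 3rd of C dominant seventh is E; the 2nd of G#sus2 (G# sus2) is A#.
4 letter names make it a fourth; at 6 semitones (a half step wider than perfect) the quality is augmented.

augmented fourth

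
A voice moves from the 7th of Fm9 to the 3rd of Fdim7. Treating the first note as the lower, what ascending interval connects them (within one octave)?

P4

Fm9 has E♭ as its 7th, and Fdim7 has A♭ as its 3rd.
From E♭ to A♭ is 5 semitones, exactly the perfect fourth.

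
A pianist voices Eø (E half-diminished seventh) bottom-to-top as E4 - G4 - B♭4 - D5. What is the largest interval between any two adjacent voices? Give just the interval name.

Adjacent intervals: E4→G4 = minor third; G4→B♭4 = minor third; B♭4→D5 = major third.
The largest is B♭4 to D5, a major third (4 semitones).

M3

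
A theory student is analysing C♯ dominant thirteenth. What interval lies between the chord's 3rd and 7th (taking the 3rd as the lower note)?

diminished fifth

C♯13: C♯-E♯-G♯-B-D♯-A♯.
The 3rd is E♯ and the 7th is B.
5 letter names make it a fifth; at 6 semitones (a half step narrower than perfect) the quality is diminished.
That tritone between 3rd and 7th is what gives the dominant seventh its pull toward resolution.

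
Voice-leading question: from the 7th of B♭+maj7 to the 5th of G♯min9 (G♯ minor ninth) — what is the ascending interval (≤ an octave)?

augmented 4th

B♭+maj7 has A as its 7th, and G♯min9 (G♯ minor ninth) has D♯ as its 5th.
From A to D♯: 6 semitones over a fourth = augmented.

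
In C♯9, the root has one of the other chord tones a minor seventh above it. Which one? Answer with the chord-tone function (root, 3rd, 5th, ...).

7th

C♯9 is spelled C♯, E♯, G♯, B, D♯.
The root is C♯. A minor seventh above C♯ is B.
B is the chord's 7th.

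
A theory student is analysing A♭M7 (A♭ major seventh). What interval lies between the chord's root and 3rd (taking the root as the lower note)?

major third

A♭maj7 (A♭ major seventh) is spelled A♭, C, E♭, G.
That puts A♭ below C.
Counting 3 letters and 4 half steps from A♭ gives a major third.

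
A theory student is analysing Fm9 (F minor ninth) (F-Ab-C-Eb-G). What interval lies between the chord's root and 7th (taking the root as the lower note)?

minor seventh

So we need the interval from F up to Eb.
F up to Eb is 10 semitones, a half step narrower than a major seventh, so the interval is minor.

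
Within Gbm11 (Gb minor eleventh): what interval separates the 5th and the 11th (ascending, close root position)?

minor 7th

The chord tones of Gbm11 (Gb minor eleventh) are Gb Bbb Db Fb Ab Cb.
The 5th is Db and the 11th is Cb.
7 letter names make it a seventh; at 10 semitones (a half step narrower than major) the quality is minor.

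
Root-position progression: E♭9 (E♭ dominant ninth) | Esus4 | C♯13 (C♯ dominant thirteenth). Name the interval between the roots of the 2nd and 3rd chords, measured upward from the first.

The roots are E and C♯.
Counting 6 letters and 9 half steps from E gives a major sixth.

major sixth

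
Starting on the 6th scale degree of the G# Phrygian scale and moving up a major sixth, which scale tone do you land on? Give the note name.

The scale is G# A B C# D# E F#.
The 6th scale degree is E; a major sixth above that is C# — scale degree 4.

C#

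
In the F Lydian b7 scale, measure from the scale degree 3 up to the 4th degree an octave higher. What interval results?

Spelling the F Lydian b7 scale: F G A B C D Eb.
The scale degree 3 is A and the scale degree 4 (up an octave) is B.
A up to B spans 9 letter names and 14 semitones — a major ninth.

major ninth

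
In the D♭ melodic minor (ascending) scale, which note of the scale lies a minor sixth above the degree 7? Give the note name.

The scale is D♭ E♭ F♭ G♭ A♭ B♭ C.
The degree 7 is C; a minor sixth above that is A♭ — scale degree 5.

Ab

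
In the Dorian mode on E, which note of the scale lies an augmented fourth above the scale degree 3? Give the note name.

C#

The scale is E F# G A B C# D.
The scale degree 3 is G; an augmented fourth above that is C# — scale degree 6.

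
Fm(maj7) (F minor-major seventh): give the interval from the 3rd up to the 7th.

augmented 5th

The chord tones of Fm(maj7) (F minor-major seventh) are F, Ab, C, E.
3rd = Ab; 7th = E.
5 letter names make it a fifth; at 8 semitones (a half step wider than perfect) the quality is augmented.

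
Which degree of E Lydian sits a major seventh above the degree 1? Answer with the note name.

The scale is E F♯ G♯ A♯ B C♯ D♯.
The degree 1 is E; a major seventh above that is D♯ — scale degree 7.

D#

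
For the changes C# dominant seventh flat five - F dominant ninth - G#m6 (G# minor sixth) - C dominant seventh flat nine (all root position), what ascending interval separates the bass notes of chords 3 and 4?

The roots are G# and C.
G# up to C is 4 semitones, a half step narrower than a perfect fourth, so the interval is diminished.

d4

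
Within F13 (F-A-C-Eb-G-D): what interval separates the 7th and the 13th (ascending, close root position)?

So we need the interval from Eb up to D.
From Eb to D is 11 semitones, exactly the major seventh.

major seventh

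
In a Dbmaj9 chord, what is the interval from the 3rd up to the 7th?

perfect fifth

Db major ninth: Db–F–Ab–C–Eb.
The 3rd is F and the 7th is C.
From F to C is 7 semitones, exactly the perfect fifth.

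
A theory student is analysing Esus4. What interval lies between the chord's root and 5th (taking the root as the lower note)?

perfect fifth

The chord tones of Esus4 are E A B.
Root = E; 5th = B.
From E to B is 7 semitones, exactly the perfect fifth.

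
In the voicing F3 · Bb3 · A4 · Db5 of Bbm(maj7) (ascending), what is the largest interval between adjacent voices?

Adjacent intervals: F3→Bb3 = perfect fourth; Bb3→A4 = major seventh; A4→Db5 = diminished fourth.
The largest is Bb3 to A4, a major seventh (11 semitones).

major 7th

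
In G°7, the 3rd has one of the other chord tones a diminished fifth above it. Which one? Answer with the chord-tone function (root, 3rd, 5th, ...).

The chord tones of G°7 (G diminished seventh) are G B♭ D♭ F♭.
The 3rd is B♭. A diminished fifth above B♭ is F♭.
F♭ is the chord's 7th.

7th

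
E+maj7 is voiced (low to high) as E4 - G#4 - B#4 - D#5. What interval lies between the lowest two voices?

Those voices are E4 and G#4.
From E to G# is 4 semitones, exactly the major third.

major third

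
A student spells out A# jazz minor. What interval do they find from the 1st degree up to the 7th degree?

A# melodic minor: A# B# C# D# E# F## G##.
1st degree = A#; scale degree 7 = G##.
A# up to G## spans 7 letter names and 11 semitones — a major seventh.

major seventh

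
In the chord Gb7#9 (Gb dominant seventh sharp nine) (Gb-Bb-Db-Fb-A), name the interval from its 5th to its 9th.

The 5th is Db and the 9th is A.
Db up to A is 8 semitones, a half step wider than a perfect fifth, so the interval is augmented.

augmented fifth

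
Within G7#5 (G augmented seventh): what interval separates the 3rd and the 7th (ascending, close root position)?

G7#5 (G augmented seventh) is spelled G B D# F.
That puts B below F.
From B to F: 6 semitones over a fifth = diminished.
This 3–7 tritone is the characteristic tension at the heart of the dominant sound.

diminished fifth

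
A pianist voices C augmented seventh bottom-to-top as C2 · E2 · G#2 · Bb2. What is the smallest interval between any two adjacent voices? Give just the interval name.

Adjacent intervals: C2→E2 = major third; E2→G#2 = major third; G#2→Bb2 = diminished third.
The smallest is G#2 to Bb2, a diminished third (2 semitones).

diminished third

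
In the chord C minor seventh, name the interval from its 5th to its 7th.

Spelling the chord: C, Eb, G, Bb.
So we need the interval from G up to Bb.
3 letter names make it a third; at 3 semitones (a half step narrower than major) the quality is minor.

minor 3rd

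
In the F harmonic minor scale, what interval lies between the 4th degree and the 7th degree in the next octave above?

augmented 11th

Spelling the F harmonic minor scale: F G Ab Bb C Db E.
That puts Bb below E.
Bb up to E is 18 semitones, a half step wider than a perfect eleventh, so the interval is augmented.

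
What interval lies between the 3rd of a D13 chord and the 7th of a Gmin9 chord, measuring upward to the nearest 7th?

The 3rd of D13 is F#; the 7th of Gmin9 is F.
From F# to F: 11 semitones over an octave = diminished.

d8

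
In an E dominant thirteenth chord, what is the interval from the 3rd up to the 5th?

minor third

E dominant thirteenth: E G# B D F# C#.
So we need the interval from G# up to B.
3 letter names make it a third; at 3 semitones (a half step narrower than major) the quality is minor.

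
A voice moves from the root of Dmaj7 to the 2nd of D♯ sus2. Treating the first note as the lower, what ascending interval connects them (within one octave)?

Dmaj7 has D as its root, and D♯ sus2 has E♯ as its 2nd.
2 letter names make it a second; at 3 semitones (a half step wider than major) the quality is augmented.

augmented second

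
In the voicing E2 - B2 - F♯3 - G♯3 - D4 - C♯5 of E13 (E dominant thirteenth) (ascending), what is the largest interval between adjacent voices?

M7

Adjacent intervals: E2→B2 = perfect fifth; B2→F♯3 = perfect fifth; F♯3→G♯3 = major second; G♯3→D4 = diminished fifth; D4→C♯5 = major seventh.
The largest is D4 to C♯5, a major seventh (11 semitones).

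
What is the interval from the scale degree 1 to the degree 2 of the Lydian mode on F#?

major 2nd

Spelling the Lydian mode on F#: F# G# A# B# C# D# E#.
Scale degree 1 = F#; degree 2 = G#.
F# up to G# spans 2 letter names and 2 semitones — a major second.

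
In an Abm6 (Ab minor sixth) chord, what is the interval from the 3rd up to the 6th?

A4

Spelling the chord: Ab, Cb, Eb, F.
So we need the interval from Cb up to F.
Cb up to F is 6 semitones, a half step wider than a perfect fourth, so the interval is augmented.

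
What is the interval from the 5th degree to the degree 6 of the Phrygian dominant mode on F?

minor 2nd

Spelling the Phrygian dominant mode on F: F Gb A Bb C Db Eb.
The 5th degree is C and the 6th degree is Db.
2 letter names make it a second; at 1 semitone (a half step narrower than major) the quality is minor.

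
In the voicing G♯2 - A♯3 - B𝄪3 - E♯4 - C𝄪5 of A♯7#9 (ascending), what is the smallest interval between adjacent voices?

Adjacent intervals: G♯2→A♯3 = major ninth; A♯3→B𝄪3 = augmented second; B𝄪3→E♯4 = diminished fourth; E♯4→C𝄪5 = major sixth.
The smallest is A♯3 to B𝄪3, an augmented second (3 semitones).

augmented second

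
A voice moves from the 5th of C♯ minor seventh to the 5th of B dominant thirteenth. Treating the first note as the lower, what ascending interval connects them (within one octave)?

minor 7th

The 5th of C♯ minor seventh is G♯; the 5th of B dominant thirteenth is F♯.
G♯ up to F♯ is 10 semitones, a half step narrower than a major seventh, so the interval is minor.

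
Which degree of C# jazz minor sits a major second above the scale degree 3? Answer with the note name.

The scale is C# D# E F# G# A# B#.
The scale degree 3 is E; a major second above that is F# — scale degree 4.

F#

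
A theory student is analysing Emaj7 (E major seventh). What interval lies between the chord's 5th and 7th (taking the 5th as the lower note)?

M3

EΔ7 (E major seventh) is spelled E, G♯, B, D♯.
So we need the interval from B up to D♯.
From B to D♯ is 4 semitones, exactly the major third.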